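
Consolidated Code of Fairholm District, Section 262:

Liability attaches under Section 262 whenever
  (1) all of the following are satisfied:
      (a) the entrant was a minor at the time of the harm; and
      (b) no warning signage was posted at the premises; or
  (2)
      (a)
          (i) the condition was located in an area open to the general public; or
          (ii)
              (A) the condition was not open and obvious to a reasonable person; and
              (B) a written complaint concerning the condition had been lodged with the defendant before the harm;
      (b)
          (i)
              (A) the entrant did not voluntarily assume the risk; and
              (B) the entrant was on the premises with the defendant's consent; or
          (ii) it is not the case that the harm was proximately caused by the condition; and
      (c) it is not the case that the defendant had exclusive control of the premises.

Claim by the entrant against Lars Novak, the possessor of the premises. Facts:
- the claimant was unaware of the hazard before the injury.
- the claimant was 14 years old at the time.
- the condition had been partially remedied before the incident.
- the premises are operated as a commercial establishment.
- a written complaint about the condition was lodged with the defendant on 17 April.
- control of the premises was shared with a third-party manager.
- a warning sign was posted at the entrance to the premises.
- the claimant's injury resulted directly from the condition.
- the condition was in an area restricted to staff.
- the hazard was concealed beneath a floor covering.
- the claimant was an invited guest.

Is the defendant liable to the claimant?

(a) entrant a minor — satisfied.
(b) no signage posted — not met.
So (1) is not satisfied (T AND F).
(i) public area — not satisfied.
(A) not open/obvious — met.
(B) complaint lodged — met.
(ii): T AND T → true.
(a) = F OR T = true.
(A) no assumed risk — holds.
(B) consent to enter — met.
(i): T AND T → true.
(ii) not (proximate cause) — fails.
(b) = T OR F = true.
(c) not (exclusive control) — met.
(2): T AND T AND T → true.
Overall: F OR T → true.

Yes — liable.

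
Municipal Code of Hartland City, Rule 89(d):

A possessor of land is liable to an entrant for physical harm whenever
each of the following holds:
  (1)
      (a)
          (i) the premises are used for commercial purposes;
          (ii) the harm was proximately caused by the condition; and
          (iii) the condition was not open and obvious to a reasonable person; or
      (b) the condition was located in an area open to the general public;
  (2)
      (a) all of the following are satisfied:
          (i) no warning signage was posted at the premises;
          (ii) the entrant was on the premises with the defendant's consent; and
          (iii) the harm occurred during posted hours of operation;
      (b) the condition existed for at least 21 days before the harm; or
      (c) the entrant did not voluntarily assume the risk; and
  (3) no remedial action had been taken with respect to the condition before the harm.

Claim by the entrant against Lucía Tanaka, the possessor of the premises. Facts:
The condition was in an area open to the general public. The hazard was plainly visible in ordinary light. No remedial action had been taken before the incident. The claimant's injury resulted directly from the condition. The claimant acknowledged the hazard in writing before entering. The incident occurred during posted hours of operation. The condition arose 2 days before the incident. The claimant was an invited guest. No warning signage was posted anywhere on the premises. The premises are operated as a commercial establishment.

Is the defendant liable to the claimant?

Yes — liable.

(i) commercial use — met.
(ii) proximate cause — holds.
(iii) not open/obvious — not met.
(a) = T AND T AND F = false.
(b) public area — holds.
(1) = F OR T = true.
(i) no signage posted — holds.
(ii) consent to enter — met.
(iii) during posted hours — met.
(a): T AND T AND T → true.
(b) condition ≥21 days old — not satisfied.
(c) no assumed risk — not satisfied.
(2) = T OR F OR F = true.
(3) no remedial action — satisfied.
Overall = T AND T AND T = true.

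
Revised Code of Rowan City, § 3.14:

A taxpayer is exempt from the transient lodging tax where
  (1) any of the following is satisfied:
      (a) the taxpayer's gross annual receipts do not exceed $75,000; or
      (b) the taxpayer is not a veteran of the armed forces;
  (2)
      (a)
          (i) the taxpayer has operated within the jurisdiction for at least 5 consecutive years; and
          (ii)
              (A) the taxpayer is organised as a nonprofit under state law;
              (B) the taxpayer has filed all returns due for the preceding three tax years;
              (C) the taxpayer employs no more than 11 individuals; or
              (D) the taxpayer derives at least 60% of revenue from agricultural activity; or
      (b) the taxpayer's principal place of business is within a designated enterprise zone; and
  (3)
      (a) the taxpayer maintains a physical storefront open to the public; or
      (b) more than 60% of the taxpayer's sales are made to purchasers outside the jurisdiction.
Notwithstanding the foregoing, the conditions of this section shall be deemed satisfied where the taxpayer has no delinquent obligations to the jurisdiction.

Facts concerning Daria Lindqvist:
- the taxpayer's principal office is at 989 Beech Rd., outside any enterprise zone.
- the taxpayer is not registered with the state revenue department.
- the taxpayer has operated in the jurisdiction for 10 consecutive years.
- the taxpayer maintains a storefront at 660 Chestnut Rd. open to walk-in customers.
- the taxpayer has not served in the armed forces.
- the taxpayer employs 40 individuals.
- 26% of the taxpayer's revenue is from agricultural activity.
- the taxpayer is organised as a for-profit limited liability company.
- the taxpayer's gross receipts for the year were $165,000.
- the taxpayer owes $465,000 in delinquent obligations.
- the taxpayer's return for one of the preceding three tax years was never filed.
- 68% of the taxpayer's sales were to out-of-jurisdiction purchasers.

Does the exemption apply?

No — not exempt.

(a) receipts ≤ $75,000 — fails.
(b) not (veteran) — holds.
(1): F OR T → true.
(i) ≥ 5 yrs in jurisdiction — satisfied.
(A) nonprofit — fails.
(B) returns current — fails.
(C) ≤ 11 employees — not satisfied.
(D) ≥60% agricultural — not satisfied.
(ii) = F OR F OR F OR F = false.
(a) = T AND F = false.
(b) in enterprise zone — fails.
(2): F OR F → false.
(a) has storefront — satisfied.
(b) >60% out-of-jur. sales — holds.
(3): T OR T → true.
Overall: T AND F AND T → false.
Exception (no delinquency) — not satisfied.
Result: main false OR exception false → false.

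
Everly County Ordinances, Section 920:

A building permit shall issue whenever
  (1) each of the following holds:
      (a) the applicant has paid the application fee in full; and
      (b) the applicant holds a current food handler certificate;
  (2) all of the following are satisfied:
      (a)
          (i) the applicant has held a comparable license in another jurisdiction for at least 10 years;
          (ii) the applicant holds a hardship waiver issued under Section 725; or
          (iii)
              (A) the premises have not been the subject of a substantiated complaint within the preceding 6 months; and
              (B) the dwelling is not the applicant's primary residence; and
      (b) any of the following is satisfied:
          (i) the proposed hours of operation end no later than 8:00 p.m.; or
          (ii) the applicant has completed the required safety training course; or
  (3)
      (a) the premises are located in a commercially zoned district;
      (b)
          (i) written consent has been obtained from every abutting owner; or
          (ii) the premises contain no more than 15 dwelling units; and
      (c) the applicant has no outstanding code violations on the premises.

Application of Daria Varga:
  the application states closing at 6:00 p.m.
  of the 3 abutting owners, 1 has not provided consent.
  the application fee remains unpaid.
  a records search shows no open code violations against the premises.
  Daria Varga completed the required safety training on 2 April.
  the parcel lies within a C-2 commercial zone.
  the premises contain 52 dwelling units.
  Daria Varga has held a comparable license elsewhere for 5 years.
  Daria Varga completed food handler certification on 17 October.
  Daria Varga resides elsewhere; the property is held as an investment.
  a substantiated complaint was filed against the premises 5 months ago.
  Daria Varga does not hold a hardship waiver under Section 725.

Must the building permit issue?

No — denied.

(a) fee paid — not met.
(b) food handler cert. — met.
(1) = F AND T = false.
(i) prior license ≥ 10 yr — not satisfied.
(ii) hardship waiver — fails.
(A) no complaint in 6 mo. — not satisfied.
(B) not (primary residence) — satisfied.
So (iii) is not satisfied (F AND T).
(a) = F OR F OR F = false.
(i) closes by 8 p.m. — met.
(ii) safety training — met.
So (b) is satisfied (T OR T).
(2): F AND T → false.
(a) commercially zoned — satisfied.
(i) all abutters consent — fails.
(ii) ≤ 15 units — not met.
(b): F OR F → false.
(c) no code violations — holds.
(3) = T AND F AND T = false.
Overall = F OR F OR F = false.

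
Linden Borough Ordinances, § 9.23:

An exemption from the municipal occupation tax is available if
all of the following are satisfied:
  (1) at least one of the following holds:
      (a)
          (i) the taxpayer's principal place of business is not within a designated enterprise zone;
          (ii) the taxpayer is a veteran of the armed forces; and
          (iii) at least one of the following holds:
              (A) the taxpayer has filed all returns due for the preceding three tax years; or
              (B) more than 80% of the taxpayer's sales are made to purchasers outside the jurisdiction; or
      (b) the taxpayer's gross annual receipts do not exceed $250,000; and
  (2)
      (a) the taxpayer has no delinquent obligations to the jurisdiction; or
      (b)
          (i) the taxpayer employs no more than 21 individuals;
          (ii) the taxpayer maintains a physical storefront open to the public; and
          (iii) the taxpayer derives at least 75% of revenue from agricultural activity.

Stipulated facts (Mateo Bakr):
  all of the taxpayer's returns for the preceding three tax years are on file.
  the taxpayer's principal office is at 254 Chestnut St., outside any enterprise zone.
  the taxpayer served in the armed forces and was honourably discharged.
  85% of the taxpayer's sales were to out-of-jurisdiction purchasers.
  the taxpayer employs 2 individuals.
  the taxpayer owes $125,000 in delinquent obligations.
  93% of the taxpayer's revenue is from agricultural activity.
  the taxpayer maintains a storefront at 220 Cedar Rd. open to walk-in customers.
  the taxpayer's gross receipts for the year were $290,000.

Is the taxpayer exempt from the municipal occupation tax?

Yes — exempt.

(i) not (in enterprise zone) — holds.
(ii) veteran — met.
(A) returns current — holds.
(B) >80% out-of-jur. sales — met.
(iii) = T OR T = true.
(a) = T AND T AND T = true.
(b) receipts ≤ $250,000 — fails.
(1): T OR F → true.
(a) no delinquency — not satisfied.
(i) ≤ 21 employees — met.
(ii) has storefront — met.
(iii) ≥75% agricultural — satisfied.
(b) = T AND T AND T = true.
(2): F OR T → true.
So Overall is satisfied (T AND T).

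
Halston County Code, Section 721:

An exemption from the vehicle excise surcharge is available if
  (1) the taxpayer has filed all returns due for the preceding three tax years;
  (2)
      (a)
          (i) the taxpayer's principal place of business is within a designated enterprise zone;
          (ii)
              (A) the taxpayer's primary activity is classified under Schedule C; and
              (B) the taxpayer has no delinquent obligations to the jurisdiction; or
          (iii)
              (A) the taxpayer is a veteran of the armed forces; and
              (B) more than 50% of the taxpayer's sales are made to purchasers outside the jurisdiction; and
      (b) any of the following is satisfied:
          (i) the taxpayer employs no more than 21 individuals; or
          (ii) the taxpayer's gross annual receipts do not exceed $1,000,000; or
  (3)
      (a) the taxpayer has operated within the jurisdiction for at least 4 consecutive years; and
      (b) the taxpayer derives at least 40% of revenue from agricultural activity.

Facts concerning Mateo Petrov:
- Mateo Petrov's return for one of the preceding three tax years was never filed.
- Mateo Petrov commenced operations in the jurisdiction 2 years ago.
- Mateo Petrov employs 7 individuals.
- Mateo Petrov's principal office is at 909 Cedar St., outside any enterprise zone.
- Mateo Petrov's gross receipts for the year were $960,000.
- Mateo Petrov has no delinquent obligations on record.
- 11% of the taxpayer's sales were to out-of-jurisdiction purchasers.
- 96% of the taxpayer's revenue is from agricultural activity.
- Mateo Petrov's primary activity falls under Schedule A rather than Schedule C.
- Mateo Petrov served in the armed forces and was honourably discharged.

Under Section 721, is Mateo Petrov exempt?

No — not exempt.

(1) returns current — not met.
(i) in enterprise zone — fails.
(A) Schedule C activity — not satisfied.
(B) no delinquency — holds.
(ii) = F AND T = false.
(A) veteran — met.
(B) >50% out-of-jur. sales — not met.
(iii): T AND F → false.
So (a) is not satisfied (F OR F OR F).
(i) ≤ 21 employees — satisfied.
(ii) receipts ≤ $1,000,000 — satisfied.
(b) = T OR T = true.
So (2) is not satisfied (F AND T).
(a) ≥ 4 yrs in jurisdiction — not met.
(b) ≥40% agricultural — holds.
(3) = F AND T = false.
So Overall is not satisfied (F OR F OR F).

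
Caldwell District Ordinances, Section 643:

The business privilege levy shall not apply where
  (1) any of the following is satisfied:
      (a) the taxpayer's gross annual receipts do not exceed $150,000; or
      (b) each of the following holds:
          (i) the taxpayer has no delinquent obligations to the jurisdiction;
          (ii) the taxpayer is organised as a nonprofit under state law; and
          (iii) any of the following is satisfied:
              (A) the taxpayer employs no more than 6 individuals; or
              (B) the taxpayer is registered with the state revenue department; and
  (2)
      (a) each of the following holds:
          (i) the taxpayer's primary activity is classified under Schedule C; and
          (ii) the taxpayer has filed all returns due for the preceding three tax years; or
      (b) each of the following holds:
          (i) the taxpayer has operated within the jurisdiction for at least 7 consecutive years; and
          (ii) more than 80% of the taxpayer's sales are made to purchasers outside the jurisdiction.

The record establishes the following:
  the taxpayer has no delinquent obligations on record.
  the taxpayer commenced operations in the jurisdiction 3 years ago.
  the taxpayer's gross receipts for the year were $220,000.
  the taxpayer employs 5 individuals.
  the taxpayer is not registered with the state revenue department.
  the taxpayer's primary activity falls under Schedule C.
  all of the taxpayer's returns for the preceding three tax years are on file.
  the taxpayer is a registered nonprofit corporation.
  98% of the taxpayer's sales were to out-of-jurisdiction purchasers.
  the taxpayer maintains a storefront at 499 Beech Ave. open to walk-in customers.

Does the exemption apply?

(a) receipts ≤ $150,000 — not satisfied.
(i) no delinquency — met.
(ii) nonprofit — holds.
(A) ≤ 6 employees — satisfied.
(B) state-registered — not met.
So (iii) is satisfied (T OR F).
(b): T AND T AND T → true.
(1): F OR T → true.
(i) Schedule C activity — satisfied.
(ii) returns current — satisfied.
(a): T AND T → true.
(i) ≥ 7 yrs in jurisdiction — not satisfied.
(ii) >80% out-of-jur. sales — met.
(b): F AND T → false.
(2): T OR F → true.
Overall = T AND T = true.

Yes — exempt.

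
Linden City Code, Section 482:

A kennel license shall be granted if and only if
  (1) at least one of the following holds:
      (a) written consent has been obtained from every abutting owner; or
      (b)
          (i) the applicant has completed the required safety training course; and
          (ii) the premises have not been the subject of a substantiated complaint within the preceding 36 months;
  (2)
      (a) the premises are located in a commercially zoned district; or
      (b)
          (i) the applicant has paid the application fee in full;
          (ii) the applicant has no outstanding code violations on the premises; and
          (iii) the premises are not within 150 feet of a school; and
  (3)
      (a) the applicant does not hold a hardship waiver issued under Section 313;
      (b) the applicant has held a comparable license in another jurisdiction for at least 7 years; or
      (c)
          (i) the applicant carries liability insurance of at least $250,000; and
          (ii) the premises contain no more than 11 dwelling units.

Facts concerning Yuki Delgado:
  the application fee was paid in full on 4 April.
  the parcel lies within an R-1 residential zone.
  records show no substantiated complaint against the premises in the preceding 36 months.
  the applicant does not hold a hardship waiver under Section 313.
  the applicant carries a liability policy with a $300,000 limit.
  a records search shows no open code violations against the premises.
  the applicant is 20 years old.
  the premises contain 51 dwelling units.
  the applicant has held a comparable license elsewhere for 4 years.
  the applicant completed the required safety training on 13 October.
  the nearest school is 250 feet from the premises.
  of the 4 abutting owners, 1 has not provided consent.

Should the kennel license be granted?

Yes — granted.

(a) all abutters consent — not met.
(i) safety training — met.
(ii) no complaint in 36 mo. — met.
(b): T AND T → true.
(1): F OR T → true.
(a) commercially zoned — fails.
(i) fee paid — holds.
(ii) no code violations — satisfied.
(iii) ≥150 ft from school — holds.
(b): T AND T AND T → true.
(2) = F OR T = true.
(a) not (hardship waiver) — holds.
(b) prior license ≥ 7 yr — fails.
(i) insurance ≥ $250,000 — satisfied.
(ii) ≤ 11 units — not satisfied.
(c) = T AND F = false.
(3): T OR F OR F → true.
Overall = T AND T AND T = true.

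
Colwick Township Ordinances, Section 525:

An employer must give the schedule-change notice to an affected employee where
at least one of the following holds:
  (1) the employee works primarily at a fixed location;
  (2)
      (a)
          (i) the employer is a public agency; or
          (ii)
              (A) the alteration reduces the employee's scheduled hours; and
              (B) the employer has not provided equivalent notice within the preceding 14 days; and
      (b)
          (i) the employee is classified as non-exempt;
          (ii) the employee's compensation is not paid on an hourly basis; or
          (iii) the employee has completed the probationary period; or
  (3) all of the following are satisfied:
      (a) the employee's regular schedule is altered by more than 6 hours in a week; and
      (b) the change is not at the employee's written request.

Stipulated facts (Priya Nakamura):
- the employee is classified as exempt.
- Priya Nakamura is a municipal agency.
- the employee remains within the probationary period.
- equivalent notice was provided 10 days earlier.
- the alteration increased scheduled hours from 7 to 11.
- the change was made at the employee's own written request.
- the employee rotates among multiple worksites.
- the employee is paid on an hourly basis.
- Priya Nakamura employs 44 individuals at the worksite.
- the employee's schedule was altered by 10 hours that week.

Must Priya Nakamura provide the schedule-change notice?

(1) fixed location — not satisfied.
(i) public agency — holds.
(A) hours reduced — not satisfied.
(B) no recent notice — fails.
(ii) = F AND F = false.
(a): T OR F → true.
(i) non-exempt — fails.
(ii) not (hourly-paid) — not satisfied.
(iii) past probation — fails.
(b): F OR F OR F → false.
(2) = T AND F = false.
(a) schedule shift > 6h — satisfied.
(b) not employee-requested — fails.
So (3) is not satisfied (T AND F).
Overall = F OR F OR F = false.

No — not required.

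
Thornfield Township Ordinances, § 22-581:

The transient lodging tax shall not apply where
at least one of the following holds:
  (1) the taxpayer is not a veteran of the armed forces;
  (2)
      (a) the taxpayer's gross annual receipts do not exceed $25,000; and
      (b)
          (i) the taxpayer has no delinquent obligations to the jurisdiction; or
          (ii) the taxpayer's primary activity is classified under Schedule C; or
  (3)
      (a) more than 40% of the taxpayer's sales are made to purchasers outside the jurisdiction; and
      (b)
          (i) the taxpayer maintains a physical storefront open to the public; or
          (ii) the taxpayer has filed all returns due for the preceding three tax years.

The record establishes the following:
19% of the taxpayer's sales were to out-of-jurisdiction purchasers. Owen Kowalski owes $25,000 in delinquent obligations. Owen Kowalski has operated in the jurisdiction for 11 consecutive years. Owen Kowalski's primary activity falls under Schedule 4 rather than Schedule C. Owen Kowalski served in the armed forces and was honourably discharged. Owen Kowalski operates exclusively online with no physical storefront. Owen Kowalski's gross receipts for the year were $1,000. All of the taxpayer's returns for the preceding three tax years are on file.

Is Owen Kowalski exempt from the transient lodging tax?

No — not exempt.

(1) not (veteran) — not satisfied.
(a) receipts ≤ $25,000 — satisfied.
(i) no delinquency — fails.
(ii) Schedule C activity — not met.
(b) = F OR F = false.
(2) = T AND F = false.
(a) >40% out-of-jur. sales — not satisfied.
(i) has storefront — fails.
(ii) returns current — satisfied.
(b): F OR T → true.
(3): F AND T → false.
Overall: F OR F OR F → false.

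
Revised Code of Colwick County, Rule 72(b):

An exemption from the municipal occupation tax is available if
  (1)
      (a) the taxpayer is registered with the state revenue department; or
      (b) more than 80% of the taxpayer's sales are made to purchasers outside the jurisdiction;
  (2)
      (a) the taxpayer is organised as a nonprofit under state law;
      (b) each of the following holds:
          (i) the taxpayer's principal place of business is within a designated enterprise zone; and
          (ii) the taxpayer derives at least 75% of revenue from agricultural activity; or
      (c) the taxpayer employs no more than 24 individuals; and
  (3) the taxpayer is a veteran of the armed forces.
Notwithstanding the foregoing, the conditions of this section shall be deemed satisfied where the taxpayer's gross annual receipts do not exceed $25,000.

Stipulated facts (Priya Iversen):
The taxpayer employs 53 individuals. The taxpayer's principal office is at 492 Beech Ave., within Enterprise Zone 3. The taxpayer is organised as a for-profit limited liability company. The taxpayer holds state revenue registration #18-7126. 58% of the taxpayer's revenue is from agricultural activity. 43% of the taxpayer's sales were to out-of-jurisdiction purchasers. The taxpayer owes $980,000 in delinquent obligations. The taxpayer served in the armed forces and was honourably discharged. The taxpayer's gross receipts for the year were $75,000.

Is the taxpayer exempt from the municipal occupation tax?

No — not exempt.

(a) state-registered — met.
(b) >80% out-of-jur. sales — not satisfied.
So (1) is satisfied (T OR F).
(a) nonprofit — not satisfied.
(i) in enterprise zone — holds.
(ii) ≥75% agricultural — fails.
(b): T AND F → false.
(c) ≤ 24 employees — fails.
(2): F OR F OR F → false.
(3) veteran — met.
So Overall is not satisfied (T AND F AND T).
Exception (receipts ≤ $25,000) — not satisfied.
Result: main false OR exception false → false.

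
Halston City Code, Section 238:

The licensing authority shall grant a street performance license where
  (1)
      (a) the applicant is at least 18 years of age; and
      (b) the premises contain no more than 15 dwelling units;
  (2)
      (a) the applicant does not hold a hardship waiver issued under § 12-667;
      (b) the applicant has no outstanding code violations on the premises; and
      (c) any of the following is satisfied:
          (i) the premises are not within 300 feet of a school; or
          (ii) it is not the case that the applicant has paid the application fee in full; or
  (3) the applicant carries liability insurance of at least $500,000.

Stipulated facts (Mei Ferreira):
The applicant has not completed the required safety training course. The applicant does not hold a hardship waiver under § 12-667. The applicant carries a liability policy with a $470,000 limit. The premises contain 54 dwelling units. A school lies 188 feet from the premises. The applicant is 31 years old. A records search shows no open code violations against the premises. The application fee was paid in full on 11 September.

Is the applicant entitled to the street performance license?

(a) age ≥ 18 — holds.
(b) ≤ 15 units — not met.
So (1) is not satisfied (T AND F).
(a) not (hardship waiver) — satisfied.
(b) no code violations — satisfied.
(i) ≥300 ft from school — fails.
(ii) not (fee paid) — not satisfied.
(c): F OR F → false.
So (2) is not satisfied (T AND T AND F).
(3) insurance ≥ $500,000 — not met.
Overall: F OR F OR F → false.

No — denied.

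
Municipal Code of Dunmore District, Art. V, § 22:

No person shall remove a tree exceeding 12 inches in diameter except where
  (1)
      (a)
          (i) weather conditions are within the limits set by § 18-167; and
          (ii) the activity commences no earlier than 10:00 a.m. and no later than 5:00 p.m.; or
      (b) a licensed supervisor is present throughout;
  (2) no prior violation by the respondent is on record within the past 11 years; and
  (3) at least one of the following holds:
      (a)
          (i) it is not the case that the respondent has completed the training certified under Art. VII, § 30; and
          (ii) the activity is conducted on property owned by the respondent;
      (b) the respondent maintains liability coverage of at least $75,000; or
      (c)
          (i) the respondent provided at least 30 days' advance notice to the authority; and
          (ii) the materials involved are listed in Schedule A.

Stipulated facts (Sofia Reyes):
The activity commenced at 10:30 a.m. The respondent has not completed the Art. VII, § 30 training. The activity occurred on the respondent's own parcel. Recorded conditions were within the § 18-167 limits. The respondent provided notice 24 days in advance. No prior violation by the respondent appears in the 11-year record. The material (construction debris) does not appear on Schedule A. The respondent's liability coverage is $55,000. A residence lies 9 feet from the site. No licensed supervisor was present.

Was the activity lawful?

(i) weather ok — met.
(ii) start within hours — satisfied.
So (a) is satisfied (T AND T).
(b) supervisor present — not satisfied.
(1) = T OR F = true.
(2) no prior violation — met.
(i) not (training certified) — satisfied.
(ii) own property — met.
(a) = T AND T = true.
(b) coverage ≥ $75,000 — fails.
(i) ≥30 days' notice — fails.
(ii) Schedule A material — not satisfied.
So (c) is not satisfied (F AND F).
(3): T OR F OR F → true.
Overall: T AND T AND T → true.

Yes — lawful.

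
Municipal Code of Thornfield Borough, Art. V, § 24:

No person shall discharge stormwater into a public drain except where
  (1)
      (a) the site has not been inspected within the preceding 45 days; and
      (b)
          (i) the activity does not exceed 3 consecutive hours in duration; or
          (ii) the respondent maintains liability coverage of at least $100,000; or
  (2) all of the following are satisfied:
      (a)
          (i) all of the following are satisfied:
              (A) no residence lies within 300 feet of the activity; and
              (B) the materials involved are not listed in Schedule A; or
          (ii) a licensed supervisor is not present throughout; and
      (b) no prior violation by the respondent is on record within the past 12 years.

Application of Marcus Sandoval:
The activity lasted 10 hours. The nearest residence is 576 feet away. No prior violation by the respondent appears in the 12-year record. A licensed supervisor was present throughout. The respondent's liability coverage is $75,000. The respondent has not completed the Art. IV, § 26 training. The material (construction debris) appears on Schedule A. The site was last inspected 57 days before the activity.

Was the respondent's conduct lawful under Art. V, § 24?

(a) not (site inspected) — met.
(i) ≤ 3 hrs duration — not met.
(ii) coverage ≥ $100,000 — fails.
So (b) is not satisfied (F OR F).
So (1) is not satisfied (T AND F).
(A) no residence in 300 ft — met.
(B) not (Schedule A material) — not met.
So (i) is not satisfied (T AND F).
(ii) not (supervisor present) — fails.
(a) = F OR F = false.
(b) no prior violation — holds.
(2): F AND T → false.
Overall: F OR F → false.

No — unlawful.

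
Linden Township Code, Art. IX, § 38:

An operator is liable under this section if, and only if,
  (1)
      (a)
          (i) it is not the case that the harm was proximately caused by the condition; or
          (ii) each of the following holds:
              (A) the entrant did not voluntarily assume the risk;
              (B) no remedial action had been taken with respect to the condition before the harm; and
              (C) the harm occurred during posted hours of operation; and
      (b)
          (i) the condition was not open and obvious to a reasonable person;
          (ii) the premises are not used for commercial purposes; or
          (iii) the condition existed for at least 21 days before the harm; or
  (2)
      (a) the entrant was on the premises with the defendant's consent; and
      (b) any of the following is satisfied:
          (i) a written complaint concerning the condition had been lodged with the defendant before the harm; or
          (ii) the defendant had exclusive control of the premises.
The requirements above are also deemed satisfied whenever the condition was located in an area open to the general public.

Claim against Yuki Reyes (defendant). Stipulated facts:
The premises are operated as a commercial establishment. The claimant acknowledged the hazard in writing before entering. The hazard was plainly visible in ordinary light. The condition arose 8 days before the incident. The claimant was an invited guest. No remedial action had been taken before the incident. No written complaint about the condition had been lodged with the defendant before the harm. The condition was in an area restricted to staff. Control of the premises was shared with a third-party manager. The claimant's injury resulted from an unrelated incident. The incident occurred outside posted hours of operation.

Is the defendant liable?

(i) not (proximate cause) — met.
(A) no assumed risk — not met.
(B) no remedial action — met.
(C) during posted hours — not satisfied.
So (ii) is not satisfied (F AND T AND F).
(a): T OR F → true.
(i) not open/obvious — fails.
(ii) not (commercial use) — not met.
(iii) condition ≥21 days old — not satisfied.
(b): F OR F OR F → false.
So (1) is not satisfied (T AND F).
(a) consent to enter — met.
(i) complaint lodged — not satisfied.
(ii) exclusive control — fails.
(b) = F OR F = false.
(2): T AND F → false.
So Overall is not satisfied (F OR F).
Exception (public area) — not satisfied.
Result: main false OR exception false → false.

No — not liable.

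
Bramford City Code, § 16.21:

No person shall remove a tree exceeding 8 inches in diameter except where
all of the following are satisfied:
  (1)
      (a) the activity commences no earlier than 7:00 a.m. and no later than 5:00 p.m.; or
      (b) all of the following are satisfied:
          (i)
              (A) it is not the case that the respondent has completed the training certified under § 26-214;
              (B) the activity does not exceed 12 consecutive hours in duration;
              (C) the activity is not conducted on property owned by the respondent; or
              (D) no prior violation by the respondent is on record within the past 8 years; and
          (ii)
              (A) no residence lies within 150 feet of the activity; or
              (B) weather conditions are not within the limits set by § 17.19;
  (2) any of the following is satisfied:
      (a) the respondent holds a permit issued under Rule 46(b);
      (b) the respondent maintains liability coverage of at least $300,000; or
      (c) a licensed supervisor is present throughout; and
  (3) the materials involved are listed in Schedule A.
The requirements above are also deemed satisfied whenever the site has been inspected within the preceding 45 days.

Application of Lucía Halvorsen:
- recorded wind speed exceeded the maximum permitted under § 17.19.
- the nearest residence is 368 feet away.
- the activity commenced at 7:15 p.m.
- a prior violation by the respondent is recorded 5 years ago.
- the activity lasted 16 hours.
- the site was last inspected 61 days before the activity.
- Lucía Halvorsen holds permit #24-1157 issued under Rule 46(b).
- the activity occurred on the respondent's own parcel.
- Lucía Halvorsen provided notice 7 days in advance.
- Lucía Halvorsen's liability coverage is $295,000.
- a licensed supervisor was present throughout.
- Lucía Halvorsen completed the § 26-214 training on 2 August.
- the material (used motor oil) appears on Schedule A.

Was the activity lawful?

No — unlawful.

(a) start within hours — not met.
(A) not (training certified) — fails.
(B) ≤ 12 hrs duration — not satisfied.
(C) not (own property) — fails.
(D) no prior violation — not met.
(i): F OR F OR F OR F → false.
(A) no residence in 150 ft — met.
(B) not (weather ok) — satisfied.
(ii) = T OR T = true.
(b): F AND T → false.
(1) = F OR F = false.
(a) holds permit — satisfied.
(b) coverage ≥ $300,000 — fails.
(c) supervisor present — holds.
(2): T OR F OR T → true.
(3) Schedule A material — met.
Overall = F AND T AND T = false.
Exception (site inspected) — not satisfied.
Result: main false OR exception false → false.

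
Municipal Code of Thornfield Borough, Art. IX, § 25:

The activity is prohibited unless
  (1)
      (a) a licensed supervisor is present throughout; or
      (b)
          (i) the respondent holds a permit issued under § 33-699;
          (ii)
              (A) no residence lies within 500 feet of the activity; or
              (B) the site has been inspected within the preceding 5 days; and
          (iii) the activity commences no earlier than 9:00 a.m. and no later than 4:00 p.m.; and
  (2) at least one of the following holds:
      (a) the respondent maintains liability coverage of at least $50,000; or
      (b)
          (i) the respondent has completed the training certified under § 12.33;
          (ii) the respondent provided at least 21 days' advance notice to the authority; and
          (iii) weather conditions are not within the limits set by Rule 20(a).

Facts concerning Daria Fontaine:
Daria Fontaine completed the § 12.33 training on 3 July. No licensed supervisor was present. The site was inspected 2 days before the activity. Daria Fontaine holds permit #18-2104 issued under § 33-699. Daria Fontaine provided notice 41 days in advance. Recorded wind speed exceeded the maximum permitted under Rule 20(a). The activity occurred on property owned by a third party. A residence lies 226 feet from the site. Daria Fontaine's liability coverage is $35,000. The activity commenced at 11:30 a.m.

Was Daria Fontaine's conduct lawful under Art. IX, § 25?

(a) supervisor present — not met.
(i) holds permit — holds.
(A) no residence in 500 ft — fails.
(B) site inspected — met.
So (ii) is satisfied (F OR T).
(iii) start within hours — met.
So (b) is satisfied (T AND T AND T).
(1): F OR T → true.
(a) coverage ≥ $50,000 — fails.
(i) training certified — holds.
(ii) ≥21 days' notice — satisfied.
(iii) not (weather ok) — holds.
So (b) is satisfied (T AND T AND T).
(2): F OR T → true.
Overall: T AND T → true.

Yes — lawful.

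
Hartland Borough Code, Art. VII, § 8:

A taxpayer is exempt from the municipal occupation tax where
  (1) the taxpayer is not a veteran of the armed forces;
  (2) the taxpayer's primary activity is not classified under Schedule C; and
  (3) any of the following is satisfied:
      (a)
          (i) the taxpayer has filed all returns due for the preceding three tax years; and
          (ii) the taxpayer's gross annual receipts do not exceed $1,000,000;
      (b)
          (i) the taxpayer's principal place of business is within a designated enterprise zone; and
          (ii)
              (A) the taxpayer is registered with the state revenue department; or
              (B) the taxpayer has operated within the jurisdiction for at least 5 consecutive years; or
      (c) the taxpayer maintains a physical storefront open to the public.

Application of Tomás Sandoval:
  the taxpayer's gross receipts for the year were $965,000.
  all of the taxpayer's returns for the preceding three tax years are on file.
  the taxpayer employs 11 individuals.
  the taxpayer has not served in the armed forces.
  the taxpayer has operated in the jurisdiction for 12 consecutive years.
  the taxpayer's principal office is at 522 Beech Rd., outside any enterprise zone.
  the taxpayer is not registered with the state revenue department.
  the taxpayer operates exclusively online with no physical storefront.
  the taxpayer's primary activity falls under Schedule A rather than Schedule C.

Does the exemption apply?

(1) not (veteran) — satisfied.
(2) not (Schedule C activity) — satisfied.
(i) returns current — satisfied.
(ii) receipts ≤ $1,000,000 — satisfied.
(a) = T AND T = true.
(i) in enterprise zone — not satisfied.
(A) state-registered — fails.
(B) ≥ 5 yrs in jurisdiction — satisfied.
So (ii) is satisfied (F OR T).
(b): F AND T → false.
(c) has storefront — fails.
So (3) is satisfied (T OR F OR F).
So Overall is satisfied (T AND T AND T).

Yes — exempt.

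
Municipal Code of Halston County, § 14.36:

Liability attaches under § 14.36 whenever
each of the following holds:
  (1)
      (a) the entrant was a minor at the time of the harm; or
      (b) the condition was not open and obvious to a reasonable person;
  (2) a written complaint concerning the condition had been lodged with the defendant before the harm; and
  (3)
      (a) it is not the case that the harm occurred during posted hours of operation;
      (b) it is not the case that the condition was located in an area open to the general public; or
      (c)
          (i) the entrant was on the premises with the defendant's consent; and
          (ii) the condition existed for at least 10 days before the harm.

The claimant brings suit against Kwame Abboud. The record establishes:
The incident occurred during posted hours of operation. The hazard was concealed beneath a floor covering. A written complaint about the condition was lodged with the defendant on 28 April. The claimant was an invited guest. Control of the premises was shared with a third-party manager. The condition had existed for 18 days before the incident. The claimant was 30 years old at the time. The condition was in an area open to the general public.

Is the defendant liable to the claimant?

Yes — liable.

(a) entrant a minor — not met.
(b) not open/obvious — holds.
(1) = F OR T = true.
(2) complaint lodged — holds.
(a) not (during posted hours) — not satisfied.
(b) not (public area) — not satisfied.
(i) consent to enter — met.
(ii) condition ≥10 days old — met.
(c) = T AND T = true.
(3) = F OR F OR T = true.
Overall: T AND T AND T → true.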